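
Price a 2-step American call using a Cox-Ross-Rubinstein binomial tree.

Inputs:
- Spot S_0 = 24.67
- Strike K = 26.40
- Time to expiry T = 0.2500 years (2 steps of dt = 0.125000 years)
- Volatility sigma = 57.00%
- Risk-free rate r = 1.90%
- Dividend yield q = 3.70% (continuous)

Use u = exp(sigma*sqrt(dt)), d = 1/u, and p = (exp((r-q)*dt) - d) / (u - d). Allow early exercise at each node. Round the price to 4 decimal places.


Answer: Price = V(0,0) = 2.0655

Derivation:
dt = T/N = 0.125000
u = exp(sigma*sqrt(dt)) = 1.223267; d = 1/u = 0.817483
p = (exp((r-q)*dt) - d) / (u - d) = 0.444250
Discount per step: exp(-r*dt) = 0.997628
Stock lattice S(k, i) with i counting down-moves:
  k=0: S(0,0) = 24.6700
  k=1: S(1,0) = 30.1780; S(1,1) = 20.1673
  k=2: S(2,0) = 36.9158; S(2,1) = 24.6700; S(2,2) = 16.4864
Terminal payoffs V(N, i) = max(S_T - K, 0):
  V(2,0) = 10.515769; V(2,1) = 0.000000; V(2,2) = 0.000000
Backward induction: V(k, i) = exp(-r*dt) * [p * V(k+1, i) + (1-p) * V(k+1, i+1)]; then take max(V_cont, immediate exercise) for American.
  V(1,0) = exp(-r*dt) * [p*10.515769 + (1-p)*0.000000] = 4.660547; exercise = 3.778005; V(1,0) = max -> 4.660547
  V(1,1) = exp(-r*dt) * [p*0.000000 + (1-p)*0.000000] = 0.000000; exercise = 0.000000; V(1,1) = max -> 0.000000
  V(0,0) = exp(-r*dt) * [p*4.660547 + (1-p)*0.000000] = 2.065536; exercise = 0.000000; V(0,0) = max -> 2.065536


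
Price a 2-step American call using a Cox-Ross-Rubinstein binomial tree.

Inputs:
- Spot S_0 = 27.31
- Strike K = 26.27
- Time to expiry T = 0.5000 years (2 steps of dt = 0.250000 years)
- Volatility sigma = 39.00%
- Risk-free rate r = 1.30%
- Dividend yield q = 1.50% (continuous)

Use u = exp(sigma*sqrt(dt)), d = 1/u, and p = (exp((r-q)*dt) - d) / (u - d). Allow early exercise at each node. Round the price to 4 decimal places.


dt = T/N = 0.250000
u = exp(sigma*sqrt(dt)) = 1.215311; d = 1/u = 0.822835
p = (exp((r-q)*dt) - d) / (u - d) = 0.450130
Discount per step: exp(-r*dt) = 0.996755
Stock lattice S(k, i) with i counting down-moves:
  k=0: S(0,0) = 27.3100
  k=1: S(1,0) = 33.1901; S(1,1) = 22.4716
  k=2: S(2,0) = 40.3363; S(2,1) = 27.3100; S(2,2) = 18.4904
Terminal payoffs V(N, i) = max(S_T - K, 0):
  V(2,0) = 14.066345; V(2,1) = 1.040000; V(2,2) = 0.000000
Backward induction: V(k, i) = exp(-r*dt) * [p * V(k+1, i) + (1-p) * V(k+1, i+1)]; then take max(V_cont, immediate exercise) for American.
  V(1,0) = exp(-r*dt) * [p*14.066345 + (1-p)*1.040000] = 6.881152; exercise = 6.920143; V(1,0) = max -> 6.920143
  V(1,1) = exp(-r*dt) * [p*1.040000 + (1-p)*0.000000] = 0.466616; exercise = 0.000000; V(1,1) = max -> 0.466616
  V(0,0) = exp(-r*dt) * [p*6.920143 + (1-p)*0.466616] = 3.360604; exercise = 1.040000; V(0,0) = max -> 3.360604

Answer: Price = V(0,0) = 3.3606


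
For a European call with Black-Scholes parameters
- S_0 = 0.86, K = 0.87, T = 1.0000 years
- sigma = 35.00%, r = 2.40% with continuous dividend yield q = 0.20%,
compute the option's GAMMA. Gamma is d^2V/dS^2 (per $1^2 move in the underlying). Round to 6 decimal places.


d1 = 0.2048262217; d2 = -0.1451737783
phi(d1) = 0.3906608746; exp(-qT) = 0.9980019987; exp(-rT) = 0.9762857098
Gamma = exp(-qT) * phi(d1) / (S * sigma * sqrt(T)) = 0.9980019987 * 0.3906608746 / (0.8600 * 0.3500 * 1.0000000000) = 1.295284

Answer: Gamma = 1.295284


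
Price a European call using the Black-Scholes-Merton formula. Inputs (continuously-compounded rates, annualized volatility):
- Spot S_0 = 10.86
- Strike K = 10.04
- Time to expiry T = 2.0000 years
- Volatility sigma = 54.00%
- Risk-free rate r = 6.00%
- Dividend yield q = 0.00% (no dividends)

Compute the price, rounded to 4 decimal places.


d1 = (ln(S/K) + (r - q + 0.5*sigma^2) * T) / (sigma * sqrt(T)) = 0.64177692
d2 = d1 - sigma * sqrt(T) = -0.12189840
exp(-rT) = 0.88692044; exp(-qT) = 1.00000000
C = S_0 * exp(-qT) * N(d1) - K * exp(-rT) * N(d2)
N(d1) = 0.73949098; N(d2) = 0.45148974
C = 10.8600 * 1.00000000 * 0.73949098 - 10.0400 * 0.88692044 * 0.45148974 = 4.0105

Answer: Price = 4.0105


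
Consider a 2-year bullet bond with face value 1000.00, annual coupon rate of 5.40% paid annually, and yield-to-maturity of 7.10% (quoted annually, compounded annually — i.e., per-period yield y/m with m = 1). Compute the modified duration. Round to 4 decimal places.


Coupon per period c = face * coupon_rate / m = 54.000000
Periods per year m = 1; per-period yield y/m = 0.071000
Number of cashflows N = 2
Cashflows (t years, CF_t, discount factor 1/(1+y/m)^(m*t), PV):
  t = 1.0000: CF_t = 54.000000, DF = 0.933707, PV = 50.420168
  t = 2.0000: CF_t = 1054.000000, DF = 0.871808, PV = 918.886073
Price P = sum_t PV_t = 969.306241
First compute Macaulay numerator sum_t t * PV_t:
  t * PV_t at t = 1.0000: 50.420168
  t * PV_t at t = 2.0000: 1837.772146
Macaulay duration D = 1888.192314 / 969.306241 = 1.947983
Modified duration = D / (1 + y/m) = 1.947983 / (1 + 0.071000) = 1.818845

Answer: Modified duration = 1.8188


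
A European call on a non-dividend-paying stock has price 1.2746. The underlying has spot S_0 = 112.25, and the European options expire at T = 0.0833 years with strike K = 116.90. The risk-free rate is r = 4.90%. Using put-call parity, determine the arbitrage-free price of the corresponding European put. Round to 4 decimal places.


Put-call parity: C - P = S_0 * exp(-qT) - K * exp(-rT).
S_0 * exp(-qT) = 112.2500 * 1.00000000 = 112.25000000
K * exp(-rT) = 116.9000 * 0.99592662 = 116.42382174
P = C - S*exp(-qT) + K*exp(-rT)
P = 1.2746 - 112.25000000 + 116.42382174 = 5.4484

Answer: Put price = 5.4484


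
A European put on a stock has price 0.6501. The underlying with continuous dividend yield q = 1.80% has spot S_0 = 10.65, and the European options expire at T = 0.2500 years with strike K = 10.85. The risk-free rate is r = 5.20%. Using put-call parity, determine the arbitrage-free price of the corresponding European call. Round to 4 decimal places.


Answer: Call price = 0.5424

Derivation:
Put-call parity: C - P = S_0 * exp(-qT) - K * exp(-rT).
S_0 * exp(-qT) = 10.6500 * 0.99551011 = 10.60218267
K * exp(-rT) = 10.8500 * 0.98708414 = 10.70986286
C = P + S*exp(-qT) - K*exp(-rT)
C = 0.6501 + 10.60218267 - 10.70986286 = 0.5424


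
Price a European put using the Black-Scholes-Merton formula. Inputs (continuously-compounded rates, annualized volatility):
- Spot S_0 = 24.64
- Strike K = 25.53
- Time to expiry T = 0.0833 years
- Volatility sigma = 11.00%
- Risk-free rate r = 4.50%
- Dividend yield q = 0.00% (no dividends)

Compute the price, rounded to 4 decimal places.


d1 = (ln(S/K) + (r - q + 0.5*sigma^2) * T) / (sigma * sqrt(T)) = -0.98370647
d2 = d1 - sigma * sqrt(T) = -1.01545438
exp(-rT) = 0.99625852; exp(-qT) = 1.00000000
P = K * exp(-rT) * N(-d2) - S_0 * exp(-qT) * N(-d1)
N(-d1) = 0.83737007; N(-d2) = 0.84505536
P = 25.5300 * 0.99625852 * 0.84505536 - 24.6400 * 1.00000000 * 0.83737007 = 0.8607

Answer: Price = 0.8607


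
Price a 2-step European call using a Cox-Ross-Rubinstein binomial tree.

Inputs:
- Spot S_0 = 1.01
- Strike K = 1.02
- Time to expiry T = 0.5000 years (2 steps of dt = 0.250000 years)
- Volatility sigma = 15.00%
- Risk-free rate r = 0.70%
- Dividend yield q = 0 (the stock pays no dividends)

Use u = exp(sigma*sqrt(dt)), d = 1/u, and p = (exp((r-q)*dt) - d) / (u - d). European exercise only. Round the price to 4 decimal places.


Answer: Price = V(0,0) = 0.0372

Derivation:
dt = T/N = 0.250000
u = exp(sigma*sqrt(dt)) = 1.077884; d = 1/u = 0.927743
p = (exp((r-q)*dt) - d) / (u - d) = 0.492925
Discount per step: exp(-r*dt) = 0.998252
Stock lattice S(k, i) with i counting down-moves:
  k=0: S(0,0) = 1.0100
  k=1: S(1,0) = 1.0887; S(1,1) = 0.9370
  k=2: S(2,0) = 1.1735; S(2,1) = 1.0100; S(2,2) = 0.8693
Terminal payoffs V(N, i) = max(S_T - K, 0):
  V(2,0) = 0.153453; V(2,1) = 0.000000; V(2,2) = 0.000000
Backward induction: V(k, i) = exp(-r*dt) * [p * V(k+1, i) + (1-p) * V(k+1, i+1)].
  V(1,0) = exp(-r*dt) * [p*0.153453 + (1-p)*0.000000] = 0.075508
  V(1,1) = exp(-r*dt) * [p*0.000000 + (1-p)*0.000000] = 0.000000
  V(0,0) = exp(-r*dt) * [p*0.075508 + (1-p)*0.000000] = 0.037155


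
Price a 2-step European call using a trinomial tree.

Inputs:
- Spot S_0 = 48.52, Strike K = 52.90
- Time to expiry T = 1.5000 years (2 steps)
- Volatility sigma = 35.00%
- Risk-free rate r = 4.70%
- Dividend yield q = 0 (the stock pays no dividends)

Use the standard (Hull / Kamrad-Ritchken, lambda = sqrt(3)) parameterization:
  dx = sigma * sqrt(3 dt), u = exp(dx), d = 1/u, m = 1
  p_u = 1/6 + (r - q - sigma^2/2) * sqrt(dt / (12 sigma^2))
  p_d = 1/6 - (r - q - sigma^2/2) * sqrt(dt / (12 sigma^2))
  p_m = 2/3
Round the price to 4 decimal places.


Answer: Price = V(0,0) = 7.6195

Derivation:
dt = T/N = 0.750000; dx = sigma*sqrt(3*dt) = 0.525000
u = exp(dx) = 1.690459; d = 1/u = 0.591555
p_u = 0.156488, p_m = 0.666667, p_d = 0.176845
Discount per step: exp(-r*dt) = 0.965364
Stock lattice S(k, j) with j the centered position index:
  k=0: S(0,+0) = 48.5200
  k=1: S(1,-1) = 28.7023; S(1,+0) = 48.5200; S(1,+1) = 82.0211
  k=2: S(2,-2) = 16.9790; S(2,-1) = 28.7023; S(2,+0) = 48.5200; S(2,+1) = 82.0211; S(2,+2) = 138.6532
Terminal payoffs V(N, j) = max(S_T - K, 0):
  V(2,-2) = 0.000000; V(2,-1) = 0.000000; V(2,+0) = 0.000000; V(2,+1) = 29.121063; V(2,+2) = 85.753232
Backward induction: V(k, j) = exp(-r*dt) * [p_u * V(k+1, j+1) + p_m * V(k+1, j) + p_d * V(k+1, j-1)]
  V(1,-1) = exp(-r*dt) * [p_u*0.000000 + p_m*0.000000 + p_d*0.000000] = 0.000000
  V(1,+0) = exp(-r*dt) * [p_u*29.121063 + p_m*0.000000 + p_d*0.000000] = 4.399260
  V(1,+1) = exp(-r*dt) * [p_u*85.753232 + p_m*29.121063 + p_d*0.000000] = 31.696186
  V(0,+0) = exp(-r*dt) * [p_u*31.696186 + p_m*4.399260 + p_d*0.000000] = 7.619537


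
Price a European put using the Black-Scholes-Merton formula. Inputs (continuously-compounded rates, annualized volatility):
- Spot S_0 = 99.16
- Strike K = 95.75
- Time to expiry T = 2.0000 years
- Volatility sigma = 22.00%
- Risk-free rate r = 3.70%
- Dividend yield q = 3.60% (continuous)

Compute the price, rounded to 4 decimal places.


d1 = (ln(S/K) + (r - q + 0.5*sigma^2) * T) / (sigma * sqrt(T)) = 0.27446697
d2 = d1 - sigma * sqrt(T) = -0.03666002
exp(-rT) = 0.92867169; exp(-qT) = 0.93053090
P = K * exp(-rT) * N(-d2) - S_0 * exp(-qT) * N(-d1)
N(-d1) = 0.39186289; N(-d2) = 0.51462196
P = 95.7500 * 0.92867169 * 0.51462196 - 99.1600 * 0.93053090 * 0.39186289 = 9.6026

Answer: Price = 9.6026


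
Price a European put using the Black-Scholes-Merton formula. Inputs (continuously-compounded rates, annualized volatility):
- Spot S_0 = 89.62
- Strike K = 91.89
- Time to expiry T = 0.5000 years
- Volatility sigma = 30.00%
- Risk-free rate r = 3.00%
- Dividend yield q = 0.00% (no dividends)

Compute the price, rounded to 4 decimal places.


Answer: Price = 8.0677

Derivation:
d1 = (ln(S/K) + (r - q + 0.5*sigma^2) * T) / (sigma * sqrt(T)) = 0.05886098
d2 = d1 - sigma * sqrt(T) = -0.15327105
exp(-rT) = 0.98511194; exp(-qT) = 1.00000000
P = K * exp(-rT) * N(-d2) - S_0 * exp(-qT) * N(-d1)
N(-d1) = 0.47653142; N(-d2) = 0.56090774
P = 91.8900 * 0.98511194 * 0.56090774 - 89.6200 * 1.00000000 * 0.47653142 = 8.0677


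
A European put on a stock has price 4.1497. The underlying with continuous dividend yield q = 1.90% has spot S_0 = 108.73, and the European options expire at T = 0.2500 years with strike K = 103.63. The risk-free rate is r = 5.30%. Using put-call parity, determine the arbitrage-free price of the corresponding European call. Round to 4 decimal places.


Put-call parity: C - P = S_0 * exp(-qT) - K * exp(-rT).
S_0 * exp(-qT) = 108.7300 * 0.99526126 = 108.21475717
K * exp(-rT) = 103.6300 * 0.98683739 = 102.26595923
C = P + S*exp(-qT) - K*exp(-rT)
C = 4.1497 + 108.21475717 - 102.26595923 = 10.0985

Answer: Call price = 10.0985


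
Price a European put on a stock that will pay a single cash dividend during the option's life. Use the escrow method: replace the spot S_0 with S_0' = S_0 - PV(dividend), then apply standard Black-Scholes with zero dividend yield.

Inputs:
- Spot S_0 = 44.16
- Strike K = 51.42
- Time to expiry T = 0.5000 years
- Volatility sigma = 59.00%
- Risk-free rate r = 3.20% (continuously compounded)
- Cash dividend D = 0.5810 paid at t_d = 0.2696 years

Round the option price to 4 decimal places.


PV(D) = D * exp(-r * t_d) = 0.5810 * 0.99140991 = 0.57600916
S_0' = S_0 - PV(D) = 44.1600 - 0.57600916 = 43.58399084
d1 = (ln(S_0'/K) + (r + sigma^2/2)*T) / (sigma*sqrt(T)) = -0.14936085
d2 = d1 - sigma*sqrt(T) = -0.56655385
exp(-rT) = 0.98412732
N(-d1) = 0.55936555; N(-d2) = 0.71449133
P = K * exp(-rT) * N(-d2) - S_0' * N(-d1) = 51.4200 * 0.98412732 * 0.71449133 - 43.58399084 * 0.55936555 = 11.7766

Answer: Price = 11.7766


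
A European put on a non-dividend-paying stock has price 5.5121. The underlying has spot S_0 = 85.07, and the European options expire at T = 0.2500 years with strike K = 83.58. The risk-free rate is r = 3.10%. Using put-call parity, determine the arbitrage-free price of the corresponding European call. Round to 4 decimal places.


Answer: Call price = 7.6473

Derivation:
Put-call parity: C - P = S_0 * exp(-qT) - K * exp(-rT).
S_0 * exp(-qT) = 85.0700 * 1.00000000 = 85.07000000
K * exp(-rT) = 83.5800 * 0.99227995 = 82.93475854
C = P + S*exp(-qT) - K*exp(-rT)
C = 5.5121 + 85.07000000 - 82.93475854 = 7.6473


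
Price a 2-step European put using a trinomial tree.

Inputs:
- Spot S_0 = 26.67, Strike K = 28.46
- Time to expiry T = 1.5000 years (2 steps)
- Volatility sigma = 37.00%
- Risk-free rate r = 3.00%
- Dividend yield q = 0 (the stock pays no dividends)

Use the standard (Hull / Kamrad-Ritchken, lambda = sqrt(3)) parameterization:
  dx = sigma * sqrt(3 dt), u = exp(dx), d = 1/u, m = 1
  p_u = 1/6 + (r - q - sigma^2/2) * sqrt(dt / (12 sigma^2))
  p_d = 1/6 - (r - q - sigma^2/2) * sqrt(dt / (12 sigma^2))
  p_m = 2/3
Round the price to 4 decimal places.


dt = T/N = 0.750000; dx = sigma*sqrt(3*dt) = 0.555000
u = exp(dx) = 1.741941; d = 1/u = 0.574072
p_u = 0.140687, p_m = 0.666667, p_d = 0.192646
Discount per step: exp(-r*dt) = 0.977751
Stock lattice S(k, j) with j the centered position index:
  k=0: S(0,+0) = 26.6700
  k=1: S(1,-1) = 15.3105; S(1,+0) = 26.6700; S(1,+1) = 46.4576
  k=2: S(2,-2) = 8.7893; S(2,-1) = 15.3105; S(2,+0) = 26.6700; S(2,+1) = 46.4576; S(2,+2) = 80.9263
Terminal payoffs V(N, j) = max(K - S_T, 0):
  V(2,-2) = 19.670663; V(2,-1) = 13.149493; V(2,+0) = 1.790000; V(2,+1) = 0.000000; V(2,+2) = 0.000000
Backward induction: V(k, j) = exp(-r*dt) * [p_u * V(k+1, j+1) + p_m * V(k+1, j) + p_d * V(k+1, j-1)]
  V(1,-1) = exp(-r*dt) * [p_u*1.790000 + p_m*13.149493 + p_d*19.670663] = 12.522686
  V(1,+0) = exp(-r*dt) * [p_u*0.000000 + p_m*1.790000 + p_d*13.149493] = 3.643625
  V(1,+1) = exp(-r*dt) * [p_u*0.000000 + p_m*0.000000 + p_d*1.790000] = 0.337165
  V(0,+0) = exp(-r*dt) * [p_u*0.337165 + p_m*3.643625 + p_d*12.522686] = 4.780195

Answer: Price = V(0,0) = 4.7802


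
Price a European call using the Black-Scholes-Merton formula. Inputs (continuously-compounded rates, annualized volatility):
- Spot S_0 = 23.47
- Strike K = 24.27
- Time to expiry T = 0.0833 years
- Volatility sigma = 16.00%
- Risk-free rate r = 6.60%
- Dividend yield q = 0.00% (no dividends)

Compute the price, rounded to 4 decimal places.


Answer: Price = 0.1833

Derivation:
d1 = (ln(S/K) + (r - q + 0.5*sigma^2) * T) / (sigma * sqrt(T)) = -0.58368732
d2 = d1 - sigma * sqrt(T) = -0.62986610
exp(-rT) = 0.99451729; exp(-qT) = 1.00000000
C = S_0 * exp(-qT) * N(d1) - K * exp(-rT) * N(d2)
N(d1) = 0.27971535; N(d2) = 0.26439110
C = 23.4700 * 1.00000000 * 0.27971535 - 24.2700 * 0.99451729 * 0.26439110 = 0.1833


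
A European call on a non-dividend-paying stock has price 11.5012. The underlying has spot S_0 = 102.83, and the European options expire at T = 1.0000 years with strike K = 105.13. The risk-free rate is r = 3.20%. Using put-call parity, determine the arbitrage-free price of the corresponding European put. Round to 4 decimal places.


Answer: Put price = 10.4903

Derivation:
Put-call parity: C - P = S_0 * exp(-qT) - K * exp(-rT).
S_0 * exp(-qT) = 102.8300 * 1.00000000 = 102.83000000
K * exp(-rT) = 105.1300 * 0.96850658 = 101.81909697
P = C - S*exp(-qT) + K*exp(-rT)
P = 11.5012 - 102.83000000 + 101.81909697 = 10.4903


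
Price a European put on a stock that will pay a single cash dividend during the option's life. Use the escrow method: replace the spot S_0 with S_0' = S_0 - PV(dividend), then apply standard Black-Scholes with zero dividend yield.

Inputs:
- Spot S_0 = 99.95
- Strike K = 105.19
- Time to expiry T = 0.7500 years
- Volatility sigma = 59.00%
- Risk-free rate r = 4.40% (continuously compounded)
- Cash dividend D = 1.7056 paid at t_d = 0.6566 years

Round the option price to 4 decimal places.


PV(D) = D * exp(-r * t_d) = 1.7056 * 0.97152294 = 1.65702952
S_0' = S_0 - PV(D) = 99.9500 - 1.65702952 = 98.29297048
d1 = (ln(S_0'/K) + (r + sigma^2/2)*T) / (sigma*sqrt(T)) = 0.18733896
d2 = d1 - sigma*sqrt(T) = -0.32361603
exp(-rT) = 0.96753856
N(-d1) = 0.42569744; N(-d2) = 0.62688563
P = K * exp(-rT) * N(-d2) - S_0' * N(-d1) = 105.1900 * 0.96753856 * 0.62688563 - 98.29297048 * 0.42569744 = 21.9585

Answer: Price = 21.9585


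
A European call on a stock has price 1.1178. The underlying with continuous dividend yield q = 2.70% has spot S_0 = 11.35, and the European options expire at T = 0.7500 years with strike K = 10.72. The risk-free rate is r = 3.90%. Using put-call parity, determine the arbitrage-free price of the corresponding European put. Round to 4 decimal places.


Answer: Put price = 0.4063

Derivation:
Put-call parity: C - P = S_0 * exp(-qT) - K * exp(-rT).
S_0 * exp(-qT) = 11.3500 * 0.97995365 = 11.12247398
K * exp(-rT) = 10.7200 * 0.97117364 = 10.41098143
P = C - S*exp(-qT) + K*exp(-rT)
P = 1.1178 - 11.12247398 + 10.41098143 = 0.4063


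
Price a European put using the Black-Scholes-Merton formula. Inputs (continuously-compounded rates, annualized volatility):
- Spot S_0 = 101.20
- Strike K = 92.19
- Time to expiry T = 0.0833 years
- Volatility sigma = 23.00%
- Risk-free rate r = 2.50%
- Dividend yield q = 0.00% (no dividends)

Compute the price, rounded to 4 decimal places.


Answer: Price = 0.2167

Derivation:
d1 = (ln(S/K) + (r - q + 0.5*sigma^2) * T) / (sigma * sqrt(T)) = 1.46926691
d2 = d1 - sigma * sqrt(T) = 1.40288491
exp(-rT) = 0.99791967; exp(-qT) = 1.00000000
P = K * exp(-rT) * N(-d2) - S_0 * exp(-qT) * N(-d1)
N(-d1) = 0.07088020; N(-d2) = 0.08032558
P = 92.1900 * 0.99791967 * 0.08032558 - 101.2000 * 1.00000000 * 0.07088020 = 0.2167


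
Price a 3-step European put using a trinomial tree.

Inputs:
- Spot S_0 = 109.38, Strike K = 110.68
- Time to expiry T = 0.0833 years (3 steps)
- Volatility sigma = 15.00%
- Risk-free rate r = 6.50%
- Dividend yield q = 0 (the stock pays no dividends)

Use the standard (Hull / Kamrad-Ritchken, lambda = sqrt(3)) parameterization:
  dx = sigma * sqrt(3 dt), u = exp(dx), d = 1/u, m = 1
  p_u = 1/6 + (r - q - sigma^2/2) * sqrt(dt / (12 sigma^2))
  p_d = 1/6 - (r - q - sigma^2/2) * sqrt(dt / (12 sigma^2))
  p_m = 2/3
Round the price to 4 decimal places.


Answer: Price = V(0,0) = 2.2831

Derivation:
dt = T/N = 0.027767; dx = sigma*sqrt(3*dt) = 0.043293
u = exp(dx) = 1.044243; d = 1/u = 0.957631
p_u = 0.183904, p_m = 0.666667, p_d = 0.149430
Discount per step: exp(-r*dt) = 0.998197
Stock lattice S(k, j) with j the centered position index:
  k=0: S(0,+0) = 109.3800
  k=1: S(1,-1) = 104.7457; S(1,+0) = 109.3800; S(1,+1) = 114.2193
  k=2: S(2,-2) = 100.3077; S(2,-1) = 104.7457; S(2,+0) = 109.3800; S(2,+1) = 114.2193; S(2,+2) = 119.2728
  k=3: S(3,-3) = 96.0578; S(3,-2) = 100.3077; S(3,-1) = 104.7457; S(3,+0) = 109.3800; S(3,+1) = 114.2193; S(3,+2) = 119.2728; S(3,+3) = 124.5498
Terminal payoffs V(N, j) = max(K - S_T, 0):
  V(3,-3) = 14.622187; V(3,-2) = 10.372262; V(3,-1) = 5.934306; V(3,+0) = 1.300000; V(3,+1) = 0.000000; V(3,+2) = 0.000000; V(3,+3) = 0.000000
Backward induction: V(k, j) = exp(-r*dt) * [p_u * V(k+1, j+1) + p_m * V(k+1, j) + p_d * V(k+1, j-1)]
  V(2,-2) = exp(-r*dt) * [p_u*5.934306 + p_m*10.372262 + p_d*14.622187] = 10.172795
  V(2,-1) = exp(-r*dt) * [p_u*1.300000 + p_m*5.934306 + p_d*10.372262] = 5.734844
  V(2,+0) = exp(-r*dt) * [p_u*0.000000 + p_m*1.300000 + p_d*5.934306] = 1.750267
  V(2,+1) = exp(-r*dt) * [p_u*0.000000 + p_m*0.000000 + p_d*1.300000] = 0.193908
  V(2,+2) = exp(-r*dt) * [p_u*0.000000 + p_m*0.000000 + p_d*0.000000] = 0.000000
  V(1,-1) = exp(-r*dt) * [p_u*1.750267 + p_m*5.734844 + p_d*10.172795] = 5.655013
  V(1,+0) = exp(-r*dt) * [p_u*0.193908 + p_m*1.750267 + p_d*5.734844] = 2.055748
  V(1,+1) = exp(-r*dt) * [p_u*0.000000 + p_m*0.193908 + p_d*1.750267] = 0.390110
  V(0,+0) = exp(-r*dt) * [p_u*0.390110 + p_m*2.055748 + p_d*5.655013] = 2.283144


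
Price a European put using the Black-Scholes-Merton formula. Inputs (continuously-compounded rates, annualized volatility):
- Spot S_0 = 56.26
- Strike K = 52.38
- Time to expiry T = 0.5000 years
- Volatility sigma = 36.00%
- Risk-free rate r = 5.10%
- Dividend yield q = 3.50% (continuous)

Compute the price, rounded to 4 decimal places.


Answer: Price = 3.5326

Derivation:
d1 = (ln(S/K) + (r - q + 0.5*sigma^2) * T) / (sigma * sqrt(T)) = 0.43942351
d2 = d1 - sigma * sqrt(T) = 0.18486507
exp(-rT) = 0.97482238; exp(-qT) = 0.98265224
P = K * exp(-rT) * N(-d2) - S_0 * exp(-qT) * N(-d1)
N(-d1) = 0.33017735; N(-d2) = 0.42666743
P = 52.3800 * 0.97482238 * 0.42666743 - 56.2600 * 0.98265224 * 0.33017735 = 3.5326


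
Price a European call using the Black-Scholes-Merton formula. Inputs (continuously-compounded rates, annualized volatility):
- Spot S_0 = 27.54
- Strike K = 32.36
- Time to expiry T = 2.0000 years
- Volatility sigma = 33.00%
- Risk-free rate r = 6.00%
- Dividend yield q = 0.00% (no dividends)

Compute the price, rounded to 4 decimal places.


Answer: Price = 4.6279

Derivation:
d1 = (ln(S/K) + (r - q + 0.5*sigma^2) * T) / (sigma * sqrt(T)) = 0.14488490
d2 = d1 - sigma * sqrt(T) = -0.32180558
exp(-rT) = 0.88692044; exp(-qT) = 1.00000000
C = S_0 * exp(-qT) * N(d1) - K * exp(-rT) * N(d2)
N(d1) = 0.55759912; N(d2) = 0.37379999
C = 27.5400 * 1.00000000 * 0.55759912 - 32.3600 * 0.88692044 * 0.37379999 = 4.6279


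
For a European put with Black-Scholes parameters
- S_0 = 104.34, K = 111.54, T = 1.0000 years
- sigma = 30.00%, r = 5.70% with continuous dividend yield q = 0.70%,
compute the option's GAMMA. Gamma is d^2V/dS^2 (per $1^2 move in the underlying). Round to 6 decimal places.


d1 = 0.0942384221; d2 = -0.2057615779
phi(d1) = 0.3971747284; exp(-qT) = 0.9930244429; exp(-rT) = 0.9445940694
Gamma = exp(-qT) * phi(d1) / (S * sigma * sqrt(T)) = 0.9930244429 * 0.3971747284 / (104.3400 * 0.3000 * 1.0000000000) = 0.012600

Answer: Gamma = 0.012600


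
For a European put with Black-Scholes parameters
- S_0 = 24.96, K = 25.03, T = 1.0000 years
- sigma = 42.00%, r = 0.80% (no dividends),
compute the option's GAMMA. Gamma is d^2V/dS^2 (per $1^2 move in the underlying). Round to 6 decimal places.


Answer: Gamma = 0.037126

Derivation:
d1 = 0.2223796144; d2 = -0.1976203856
phi(d1) = 0.3891988515; exp(-qT) = 1.0000000000; exp(-rT) = 0.9920319148
Gamma = exp(-qT) * phi(d1) / (S * sigma * sqrt(T)) = 1.0000000000 * 0.3891988515 / (24.9600 * 0.4200 * 1.0000000000) = 0.037126


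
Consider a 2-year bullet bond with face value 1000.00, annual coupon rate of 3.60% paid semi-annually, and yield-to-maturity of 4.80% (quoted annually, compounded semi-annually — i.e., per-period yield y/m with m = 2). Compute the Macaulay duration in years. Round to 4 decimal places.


Answer: Macaulay duration = 1.9469 years

Derivation:
Coupon per period c = face * coupon_rate / m = 18.000000
Periods per year m = 2; per-period yield y/m = 0.024000
Number of cashflows N = 4
Cashflows (t years, CF_t, discount factor 1/(1+y/m)^(m*t), PV):
  t = 0.5000: CF_t = 18.000000, DF = 0.976562, PV = 17.578125
  t = 1.0000: CF_t = 18.000000, DF = 0.953674, PV = 17.166138
  t = 1.5000: CF_t = 18.000000, DF = 0.931323, PV = 16.763806
  t = 2.0000: CF_t = 1018.000000, DF = 0.909495, PV = 925.865606
Price P = sum_t PV_t = 977.373675
Macaulay numerator sum_t t * PV_t:
  t * PV_t at t = 0.5000: 8.789062
  t * PV_t at t = 1.0000: 17.166138
  t * PV_t at t = 1.5000: 25.145710
  t * PV_t at t = 2.0000: 1851.731213
Macaulay duration D = (sum_t t * PV_t) / P = 1902.832123 / 977.373675 = 1.946883


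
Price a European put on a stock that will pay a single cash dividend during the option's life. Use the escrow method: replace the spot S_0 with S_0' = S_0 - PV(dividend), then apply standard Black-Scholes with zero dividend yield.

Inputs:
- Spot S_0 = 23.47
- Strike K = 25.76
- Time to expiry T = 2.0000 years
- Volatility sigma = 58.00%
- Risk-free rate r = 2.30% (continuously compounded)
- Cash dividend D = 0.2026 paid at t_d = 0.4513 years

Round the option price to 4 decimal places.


Answer: Price = 8.3011

Derivation:
PV(D) = D * exp(-r * t_d) = 0.2026 * 0.98967379 = 0.20050791
S_0' = S_0 - PV(D) = 23.4700 - 0.20050791 = 23.26949209
d1 = (ln(S_0'/K) + (r + sigma^2/2)*T) / (sigma*sqrt(T)) = 0.34223999
d2 = d1 - sigma*sqrt(T) = -0.47800388
exp(-rT) = 0.95504196
N(-d1) = 0.36608515; N(-d2) = 0.68367628
P = K * exp(-rT) * N(-d2) - S_0' * N(-d1) = 25.7600 * 0.95504196 * 0.68367628 - 23.26949209 * 0.36608515 = 8.3011


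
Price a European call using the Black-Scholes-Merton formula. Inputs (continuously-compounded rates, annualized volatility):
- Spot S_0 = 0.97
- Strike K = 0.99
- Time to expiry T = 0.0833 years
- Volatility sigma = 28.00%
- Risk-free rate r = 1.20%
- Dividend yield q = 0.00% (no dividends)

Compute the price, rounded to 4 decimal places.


Answer: Price = 0.0230

Derivation:
d1 = (ln(S/K) + (r - q + 0.5*sigma^2) * T) / (sigma * sqrt(T)) = -0.19976907
d2 = d1 - sigma * sqrt(T) = -0.28058194
exp(-rT) = 0.99900090; exp(-qT) = 1.00000000
C = S_0 * exp(-qT) * N(d1) - K * exp(-rT) * N(d2)
N(d1) = 0.42083060; N(d2) = 0.38951554
C = 0.9700 * 1.00000000 * 0.42083060 - 0.9900 * 0.99900090 * 0.38951554 = 0.0230


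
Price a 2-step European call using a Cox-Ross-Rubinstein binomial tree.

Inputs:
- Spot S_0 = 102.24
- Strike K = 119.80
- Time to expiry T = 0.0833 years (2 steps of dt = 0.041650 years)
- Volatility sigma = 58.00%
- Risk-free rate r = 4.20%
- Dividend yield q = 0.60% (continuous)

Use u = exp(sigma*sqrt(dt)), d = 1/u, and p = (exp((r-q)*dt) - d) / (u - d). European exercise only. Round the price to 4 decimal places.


dt = T/N = 0.041650
u = exp(sigma*sqrt(dt)) = 1.125659; d = 1/u = 0.888369
p = (exp((r-q)*dt) - d) / (u - d) = 0.476766
Discount per step: exp(-r*dt) = 0.998252
Stock lattice S(k, i) with i counting down-moves:
  k=0: S(0,0) = 102.2400
  k=1: S(1,0) = 115.0873; S(1,1) = 90.8268
  k=2: S(2,0) = 129.5491; S(2,1) = 102.2400; S(2,2) = 80.6877
Terminal payoffs V(N, i) = max(S_T - K, 0):
  V(2,0) = 9.749058; V(2,1) = 0.000000; V(2,2) = 0.000000
Backward induction: V(k, i) = exp(-r*dt) * [p * V(k+1, i) + (1-p) * V(k+1, i+1)].
  V(1,0) = exp(-r*dt) * [p*9.749058 + (1-p)*0.000000] = 4.639896
  V(1,1) = exp(-r*dt) * [p*0.000000 + (1-p)*0.000000] = 0.000000
  V(0,0) = exp(-r*dt) * [p*4.639896 + (1-p)*0.000000] = 2.208278

Answer: Price = V(0,0) = 2.2083


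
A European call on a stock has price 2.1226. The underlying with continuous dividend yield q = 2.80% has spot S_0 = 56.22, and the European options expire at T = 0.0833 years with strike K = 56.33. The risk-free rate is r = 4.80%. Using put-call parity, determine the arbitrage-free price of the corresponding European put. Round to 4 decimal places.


Put-call parity: C - P = S_0 * exp(-qT) - K * exp(-rT).
S_0 * exp(-qT) = 56.2200 * 0.99767032 = 56.08902527
K * exp(-rT) = 56.3300 * 0.99600958 = 56.10521981
P = C - S*exp(-qT) + K*exp(-rT)
P = 2.1226 - 56.08902527 + 56.10521981 = 2.1388

Answer: Put price = 2.1388


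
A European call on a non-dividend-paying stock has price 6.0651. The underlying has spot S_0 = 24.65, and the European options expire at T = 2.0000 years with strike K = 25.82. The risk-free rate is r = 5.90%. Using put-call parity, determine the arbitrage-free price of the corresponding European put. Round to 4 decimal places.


Put-call parity: C - P = S_0 * exp(-qT) - K * exp(-rT).
S_0 * exp(-qT) = 24.6500 * 1.00000000 = 24.65000000
K * exp(-rT) = 25.8200 * 0.88869605 = 22.94613208
P = C - S*exp(-qT) + K*exp(-rT)
P = 6.0651 - 24.65000000 + 22.94613208 = 4.3612

Answer: Put price = 4.3612


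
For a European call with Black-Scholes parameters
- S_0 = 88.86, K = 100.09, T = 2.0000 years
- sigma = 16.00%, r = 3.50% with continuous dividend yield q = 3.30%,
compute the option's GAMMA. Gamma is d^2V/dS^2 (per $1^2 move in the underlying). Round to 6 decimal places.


Answer: Gamma = 0.017179

Derivation:
d1 = -0.3951298716; d2 = -0.6214040415
phi(d1) = 0.3689838729; exp(-qT) = 0.9361308643; exp(-rT) = 0.9323938199
Gamma = exp(-qT) * phi(d1) / (S * sigma * sqrt(T)) = 0.9361308643 * 0.3689838729 / (88.8600 * 0.1600 * 1.4142135624) = 0.017179


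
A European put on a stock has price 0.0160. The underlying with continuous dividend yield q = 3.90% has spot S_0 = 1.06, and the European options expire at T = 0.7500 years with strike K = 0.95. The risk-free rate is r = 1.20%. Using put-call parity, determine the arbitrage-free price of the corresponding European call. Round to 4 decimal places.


Put-call parity: C - P = S_0 * exp(-qT) - K * exp(-rT).
S_0 * exp(-qT) = 1.0600 * 0.97117364 = 1.02944406
K * exp(-rT) = 0.9500 * 0.99104038 = 0.94148836
C = P + S*exp(-qT) - K*exp(-rT)
C = 0.0160 + 1.02944406 - 0.94148836 = 0.1040

Answer: Call price = 0.1040


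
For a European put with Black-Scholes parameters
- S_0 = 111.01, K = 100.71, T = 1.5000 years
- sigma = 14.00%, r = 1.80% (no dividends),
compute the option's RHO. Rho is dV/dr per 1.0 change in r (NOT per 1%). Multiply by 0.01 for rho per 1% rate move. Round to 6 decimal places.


d1 = 0.8111029660; d2 = 0.6396386840
phi(d1) = 0.2871121009; exp(-qT) = 1.0000000000; exp(-rT) = 0.9733612415
N(-d2) = 0.2612037635
Rho = -K*T*exp(-rT)*N(-d2) = -100.7100 * 1.5000 * 0.9733612415 * 0.2612037635 = -38.407615

Answer: Rho = -38.407615


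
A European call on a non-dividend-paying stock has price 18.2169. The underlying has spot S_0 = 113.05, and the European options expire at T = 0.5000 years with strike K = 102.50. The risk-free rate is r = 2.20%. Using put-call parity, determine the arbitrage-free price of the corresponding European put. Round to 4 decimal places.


Answer: Put price = 6.5456

Derivation:
Put-call parity: C - P = S_0 * exp(-qT) - K * exp(-rT).
S_0 * exp(-qT) = 113.0500 * 1.00000000 = 113.05000000
K * exp(-rT) = 102.5000 * 0.98906028 = 101.37867857
P = C - S*exp(-qT) + K*exp(-rT)
P = 18.2169 - 113.05000000 + 101.37867857 = 6.5456


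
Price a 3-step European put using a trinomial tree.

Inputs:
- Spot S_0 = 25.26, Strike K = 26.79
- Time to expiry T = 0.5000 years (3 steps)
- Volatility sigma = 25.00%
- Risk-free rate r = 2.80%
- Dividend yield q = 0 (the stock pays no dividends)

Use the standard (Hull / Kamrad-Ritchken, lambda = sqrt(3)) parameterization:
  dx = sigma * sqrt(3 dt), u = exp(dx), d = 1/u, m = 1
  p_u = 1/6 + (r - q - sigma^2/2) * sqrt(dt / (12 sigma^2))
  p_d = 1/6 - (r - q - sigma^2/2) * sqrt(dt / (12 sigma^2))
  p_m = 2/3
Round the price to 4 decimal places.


Answer: Price = V(0,0) = 2.4969

Derivation:
dt = T/N = 0.166667; dx = sigma*sqrt(3*dt) = 0.176777
u = exp(dx) = 1.193365; d = 1/u = 0.837967
p_u = 0.165135, p_m = 0.666667, p_d = 0.168199
Discount per step: exp(-r*dt) = 0.995344
Stock lattice S(k, j) with j the centered position index:
  k=0: S(0,+0) = 25.2600
  k=1: S(1,-1) = 21.1670; S(1,+0) = 25.2600; S(1,+1) = 30.1444
  k=2: S(2,-2) = 17.7373; S(2,-1) = 21.1670; S(2,+0) = 25.2600; S(2,+1) = 30.1444; S(2,+2) = 35.9732
  k=3: S(3,-3) = 14.8633; S(3,-2) = 17.7373; S(3,-1) = 21.1670; S(3,+0) = 25.2600; S(3,+1) = 30.1444; S(3,+2) = 35.9732; S(3,+3) = 42.9292
Terminal payoffs V(N, j) = max(K - S_T, 0):
  V(3,-3) = 11.926745; V(3,-2) = 9.052718; V(3,-1) = 5.622956; V(3,+0) = 1.530000; V(3,+1) = 0.000000; V(3,+2) = 0.000000; V(3,+3) = 0.000000
Backward induction: V(k, j) = exp(-r*dt) * [p_u * V(k+1, j+1) + p_m * V(k+1, j) + p_d * V(k+1, j-1)]
  V(2,-2) = exp(-r*dt) * [p_u*5.622956 + p_m*9.052718 + p_d*11.926745] = 8.927992
  V(2,-1) = exp(-r*dt) * [p_u*1.530000 + p_m*5.622956 + p_d*9.052718] = 5.498231
  V(2,+0) = exp(-r*dt) * [p_u*0.000000 + p_m*1.530000 + p_d*5.622956] = 1.956622
  V(2,+1) = exp(-r*dt) * [p_u*0.000000 + p_m*0.000000 + p_d*1.530000] = 0.256146
  V(2,+2) = exp(-r*dt) * [p_u*0.000000 + p_m*0.000000 + p_d*0.000000] = 0.000000
  V(1,-1) = exp(-r*dt) * [p_u*1.956622 + p_m*5.498231 + p_d*8.927992] = 5.464709
  V(1,+0) = exp(-r*dt) * [p_u*0.256146 + p_m*1.956622 + p_d*5.498231] = 2.260933
  V(1,+1) = exp(-r*dt) * [p_u*0.000000 + p_m*0.256146 + p_d*1.956622] = 0.497538
  V(0,+0) = exp(-r*dt) * [p_u*0.497538 + p_m*2.260933 + p_d*5.464709] = 2.496927


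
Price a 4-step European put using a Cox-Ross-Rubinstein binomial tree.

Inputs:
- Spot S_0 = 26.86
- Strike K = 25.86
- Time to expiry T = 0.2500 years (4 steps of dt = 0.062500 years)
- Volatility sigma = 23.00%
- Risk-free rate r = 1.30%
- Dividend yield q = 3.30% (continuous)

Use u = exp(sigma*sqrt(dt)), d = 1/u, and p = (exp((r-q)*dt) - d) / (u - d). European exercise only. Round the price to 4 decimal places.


Answer: Price = V(0,0) = 0.8688

Derivation:
dt = T/N = 0.062500
u = exp(sigma*sqrt(dt)) = 1.059185; d = 1/u = 0.944122
p = (exp((r-q)*dt) - d) / (u - d) = 0.474772
Discount per step: exp(-r*dt) = 0.999188
Stock lattice S(k, i) with i counting down-moves:
  k=0: S(0,0) = 26.8600
  k=1: S(1,0) = 28.4497; S(1,1) = 25.3591
  k=2: S(2,0) = 30.1335; S(2,1) = 26.8600; S(2,2) = 23.9421
  k=3: S(3,0) = 31.9170; S(3,1) = 28.4497; S(3,2) = 25.3591; S(3,3) = 22.6043
  k=4: S(4,0) = 33.8060; S(4,1) = 30.1335; S(4,2) = 26.8600; S(4,3) = 23.9421; S(4,4) = 21.3412
Terminal payoffs V(N, i) = max(K - S_T, 0):
  V(4,0) = 0.000000; V(4,1) = 0.000000; V(4,2) = 0.000000; V(4,3) = 1.917905; V(4,4) = 4.518827
Backward induction: V(k, i) = exp(-r*dt) * [p * V(k+1, i) + (1-p) * V(k+1, i+1)].
  V(3,0) = exp(-r*dt) * [p*0.000000 + (1-p)*0.000000] = 0.000000
  V(3,1) = exp(-r*dt) * [p*0.000000 + (1-p)*0.000000] = 0.000000
  V(3,2) = exp(-r*dt) * [p*0.000000 + (1-p)*1.917905] = 1.006519
  V(3,3) = exp(-r*dt) * [p*1.917905 + (1-p)*4.518827] = 3.281315
  V(2,0) = exp(-r*dt) * [p*0.000000 + (1-p)*0.000000] = 0.000000
  V(2,1) = exp(-r*dt) * [p*0.000000 + (1-p)*1.006519] = 0.528223
  V(2,2) = exp(-r*dt) * [p*1.006519 + (1-p)*3.281315] = 2.199517
  V(1,0) = exp(-r*dt) * [p*0.000000 + (1-p)*0.528223] = 0.277212
  V(1,1) = exp(-r*dt) * [p*0.528223 + (1-p)*2.199517] = 1.404891
  V(0,0) = exp(-r*dt) * [p*0.277212 + (1-p)*1.404891] = 0.868794


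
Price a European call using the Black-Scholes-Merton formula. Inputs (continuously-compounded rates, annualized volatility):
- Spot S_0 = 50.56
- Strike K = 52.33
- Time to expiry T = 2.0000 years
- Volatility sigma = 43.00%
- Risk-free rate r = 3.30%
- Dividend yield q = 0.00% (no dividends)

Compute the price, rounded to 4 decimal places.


d1 = (ln(S/K) + (r - q + 0.5*sigma^2) * T) / (sigma * sqrt(T)) = 0.35600513
d2 = d1 - sigma * sqrt(T) = -0.25210671
exp(-rT) = 0.93613086; exp(-qT) = 1.00000000
C = S_0 * exp(-qT) * N(d1) - K * exp(-rT) * N(d2)
N(d1) = 0.63908164; N(d2) = 0.40047929
C = 50.5600 * 1.00000000 * 0.63908164 - 52.3300 * 0.93613086 * 0.40047929 = 12.6934

Answer: Price = 12.6934


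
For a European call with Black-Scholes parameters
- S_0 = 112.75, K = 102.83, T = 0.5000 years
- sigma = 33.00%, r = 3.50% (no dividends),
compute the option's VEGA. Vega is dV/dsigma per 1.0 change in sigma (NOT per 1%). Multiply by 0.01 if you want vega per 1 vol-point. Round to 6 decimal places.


Answer: Vega = 26.782818

Derivation:
d1 = 0.5863451101; d2 = 0.3529998723
phi(d1) = 0.3359345844; exp(-qT) = 1.0000000000; exp(-rT) = 0.9826522357
Vega = S * exp(-qT) * phi(d1) * sqrt(T) = 112.7500 * 1.0000000000 * 0.3359345844 * 0.7071067812 = 26.782818


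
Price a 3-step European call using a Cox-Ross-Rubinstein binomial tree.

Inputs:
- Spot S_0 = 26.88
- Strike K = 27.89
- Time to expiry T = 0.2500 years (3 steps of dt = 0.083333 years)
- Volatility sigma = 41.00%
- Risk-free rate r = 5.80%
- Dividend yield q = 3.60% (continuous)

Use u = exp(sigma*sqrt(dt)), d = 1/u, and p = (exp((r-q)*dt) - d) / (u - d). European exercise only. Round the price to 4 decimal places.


Answer: Price = V(0,0) = 1.9612

Derivation:
dt = T/N = 0.083333
u = exp(sigma*sqrt(dt)) = 1.125646; d = 1/u = 0.888379
p = (exp((r-q)*dt) - d) / (u - d) = 0.478179
Discount per step: exp(-r*dt) = 0.995178
Stock lattice S(k, i) with i counting down-moves:
  k=0: S(0,0) = 26.8800
  k=1: S(1,0) = 30.2574; S(1,1) = 23.8796
  k=2: S(2,0) = 34.0591; S(2,1) = 26.8800; S(2,2) = 21.2142
  k=3: S(3,0) = 38.3384; S(3,1) = 30.2574; S(3,2) = 23.8796; S(3,3) = 18.8462
Terminal payoffs V(N, i) = max(S_T - K, 0):
  V(3,0) = 10.448436; V(3,1) = 2.367356; V(3,2) = 0.000000; V(3,3) = 0.000000
Backward induction: V(k, i) = exp(-r*dt) * [p * V(k+1, i) + (1-p) * V(k+1, i+1)].
  V(2,0) = exp(-r*dt) * [p*10.448436 + (1-p)*2.367356] = 6.201514
  V(2,1) = exp(-r*dt) * [p*2.367356 + (1-p)*0.000000] = 1.126562
  V(2,2) = exp(-r*dt) * [p*0.000000 + (1-p)*0.000000] = 0.000000
  V(1,0) = exp(-r*dt) * [p*6.201514 + (1-p)*1.126562] = 3.536166
  V(1,1) = exp(-r*dt) * [p*1.126562 + (1-p)*0.000000] = 0.536101
  V(0,0) = exp(-r*dt) * [p*3.536166 + (1-p)*0.536101] = 1.961168


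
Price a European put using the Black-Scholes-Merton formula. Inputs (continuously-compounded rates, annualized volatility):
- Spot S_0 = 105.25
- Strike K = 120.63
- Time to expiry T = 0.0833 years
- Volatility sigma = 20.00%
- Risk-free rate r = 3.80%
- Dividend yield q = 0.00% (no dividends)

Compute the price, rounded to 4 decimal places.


d1 = (ln(S/K) + (r - q + 0.5*sigma^2) * T) / (sigma * sqrt(T)) = -2.27910964
d2 = d1 - sigma * sqrt(T) = -2.33683312
exp(-rT) = 0.99683960; exp(-qT) = 1.00000000
P = K * exp(-rT) * N(-d2) - S_0 * exp(-qT) * N(-d1)
N(-d1) = 0.98866973; N(-d2) = 0.99027607
P = 120.6300 * 0.99683960 * 0.99027607 - 105.2500 * 1.00000000 * 0.98866973 = 15.0220

Answer: Price = 15.0220


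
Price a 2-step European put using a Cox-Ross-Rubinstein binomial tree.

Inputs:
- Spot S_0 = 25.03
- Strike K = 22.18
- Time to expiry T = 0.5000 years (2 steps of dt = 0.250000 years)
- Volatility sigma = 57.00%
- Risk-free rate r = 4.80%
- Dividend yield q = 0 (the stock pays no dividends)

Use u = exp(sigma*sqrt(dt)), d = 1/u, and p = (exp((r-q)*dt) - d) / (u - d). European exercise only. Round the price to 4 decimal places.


Answer: Price = V(0,0) = 2.3689

Derivation:
dt = T/N = 0.250000
u = exp(sigma*sqrt(dt)) = 1.329762; d = 1/u = 0.752014
p = (exp((r-q)*dt) - d) / (u - d) = 0.450124
Discount per step: exp(-r*dt) = 0.988072
Stock lattice S(k, i) with i counting down-moves:
  k=0: S(0,0) = 25.0300
  k=1: S(1,0) = 33.2839; S(1,1) = 18.8229
  k=2: S(2,0) = 44.2597; S(2,1) = 25.0300; S(2,2) = 14.1551
Terminal payoffs V(N, i) = max(K - S_T, 0):
  V(2,0) = 0.000000; V(2,1) = 0.000000; V(2,2) = 8.024898
Backward induction: V(k, i) = exp(-r*dt) * [p * V(k+1, i) + (1-p) * V(k+1, i+1)].
  V(1,0) = exp(-r*dt) * [p*0.000000 + (1-p)*0.000000] = 0.000000
  V(1,1) = exp(-r*dt) * [p*0.000000 + (1-p)*8.024898] = 4.360064
  V(0,0) = exp(-r*dt) * [p*0.000000 + (1-p)*4.360064] = 2.368898


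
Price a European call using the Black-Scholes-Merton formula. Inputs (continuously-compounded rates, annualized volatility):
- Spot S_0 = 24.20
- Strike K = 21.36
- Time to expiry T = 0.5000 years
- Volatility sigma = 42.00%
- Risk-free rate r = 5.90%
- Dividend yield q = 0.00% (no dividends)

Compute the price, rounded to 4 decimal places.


Answer: Price = 4.7298

Derivation:
d1 = (ln(S/K) + (r - q + 0.5*sigma^2) * T) / (sigma * sqrt(T)) = 0.66815738
d2 = d1 - sigma * sqrt(T) = 0.37117254
exp(-rT) = 0.97093088; exp(-qT) = 1.00000000
C = S_0 * exp(-qT) * N(d1) - K * exp(-rT) * N(d2)
N(d1) = 0.74798343; N(d2) = 0.64474549
C = 24.2000 * 1.00000000 * 0.74798343 - 21.3600 * 0.97093088 * 0.64474549 = 4.7298


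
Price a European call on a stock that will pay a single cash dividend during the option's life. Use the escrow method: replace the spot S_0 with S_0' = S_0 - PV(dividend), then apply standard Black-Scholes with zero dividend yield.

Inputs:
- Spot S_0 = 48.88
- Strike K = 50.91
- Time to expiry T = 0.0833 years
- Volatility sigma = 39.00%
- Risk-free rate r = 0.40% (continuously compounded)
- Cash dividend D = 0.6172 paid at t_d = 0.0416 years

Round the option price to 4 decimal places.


PV(D) = D * exp(-r * t_d) = 0.6172 * 0.99983361 = 0.61709731
S_0' = S_0 - PV(D) = 48.8800 - 0.61709731 = 48.26290269
d1 = (ln(S_0'/K) + (r + sigma^2/2)*T) / (sigma*sqrt(T)) = -0.41513568
d2 = d1 - sigma*sqrt(T) = -0.52769646
exp(-rT) = 0.99966686
N(d1) = 0.33902129; N(d2) = 0.29885501
C = S_0' * N(d1) - K * exp(-rT) * N(d2) = 48.26290269 * 0.33902129 - 50.9100 * 0.99966686 * 0.29885501 = 1.1525

Answer: Price = 1.1525
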